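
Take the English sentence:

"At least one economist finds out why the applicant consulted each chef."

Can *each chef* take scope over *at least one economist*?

No

Structurally, *each chef* is inside the embedded question *why the applicant consulted each chef*.
Embedded questions are wh-islands: a quantifier inside an indirect question cannot QR into the matrix clause.
So *each chef* cannot raise to a position above *at least one economist*.
(Only the surface reading survives: one fixed economist with respect to all the relevant chefs.)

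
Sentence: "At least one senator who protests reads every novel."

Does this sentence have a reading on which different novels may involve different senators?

Yes

This is the *every novel* > *at least one senator* reading.
Although the sentence contains a relative clause (*who protests*), *every novel* is outside it, in the matrix VP.
Nothing blocks QR of the lower DP to a position above the higher one, so inverse scope is available.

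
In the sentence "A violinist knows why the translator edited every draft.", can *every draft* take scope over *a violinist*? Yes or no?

*every draft* is embedded in the embedded question *why the translator edited every draft*.
The wh-island constraint blocks QR out of an embedded interrogative.
So the wide-scope reading for *every draft* is blocked.

No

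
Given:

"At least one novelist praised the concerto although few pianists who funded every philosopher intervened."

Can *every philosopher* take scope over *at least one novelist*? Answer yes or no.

No

*every philosopher* sits inside the relative clause *who funded every philosopher*, which is itself inside the adjunct *although few pianists who funded every philosopher intervened*.
Nested islands: the RC island is itself inside an adjunct island, so wide scope is doubly excluded.
*every philosopher* is confined to the island and cannot take scope over *at least one novelist*.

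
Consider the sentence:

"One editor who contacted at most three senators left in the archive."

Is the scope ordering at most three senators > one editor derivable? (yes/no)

No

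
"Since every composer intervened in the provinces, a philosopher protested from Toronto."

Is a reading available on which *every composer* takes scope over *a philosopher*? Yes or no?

The DP *every composer* is contained in the adjunct clause *since every composer intervened in the provinces*.
Adjunct clauses are scope islands: a quantifier inside an adjunct cannot raise into the matrix clause.
So the wide-scope reading for *every composer* is blocked.

No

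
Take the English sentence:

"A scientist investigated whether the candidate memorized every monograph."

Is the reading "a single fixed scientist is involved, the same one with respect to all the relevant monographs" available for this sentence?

Yes

That reading corresponds to *a scientist* > *every monograph*.
That is the surface-scope ordering, which is always one of the available readings — island constraints only ever restrict inverse scope.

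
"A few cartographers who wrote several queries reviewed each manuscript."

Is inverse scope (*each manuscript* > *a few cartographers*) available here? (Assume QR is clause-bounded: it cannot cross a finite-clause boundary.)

Yes

*each manuscript* is a matrix argument; only *a few cartographers* is modified by the relative clause *who wrote several queries*, so the RC island is irrelevant to the target quantifier.
Clause-internal QR can adjoin the lower DP above the subject, yielding the inverse reading.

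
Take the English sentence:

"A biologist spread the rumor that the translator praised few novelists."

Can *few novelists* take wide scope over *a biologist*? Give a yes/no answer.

*few novelists* occurs within the complex NP *the rumor that the translator praised few novelists*.
Noun-complement clauses are scope islands (the Complex NP Constraint): a quantifier inside one cannot scope into the matrix.
So *few novelists* cannot raise high enough to outscope *a biologist*; only the surface ordering *a biologist* > *few novelists* is available.

No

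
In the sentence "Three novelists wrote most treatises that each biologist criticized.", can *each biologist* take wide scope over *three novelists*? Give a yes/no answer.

No

*each biologist* is embedded in the relative clause *that each biologist criticized* modifying *most treatises*.
Relative clauses are scope islands: a quantifier cannot QR out of a relative clause to take scope in the matrix clause.
*each biologist* > *three novelists* would require crossing that boundary, which is illicit.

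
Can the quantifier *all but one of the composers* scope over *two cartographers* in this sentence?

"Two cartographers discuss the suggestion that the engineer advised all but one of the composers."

*all but one of the composers* occurs within the complex NP *the suggestion that the engineer advised all but one of the composers*.
The complex NP is opaque for QR — the quantifier is frozen inside the noun's complement.
So *all but one of the composers* cannot raise to a position above *two cartographers*.

No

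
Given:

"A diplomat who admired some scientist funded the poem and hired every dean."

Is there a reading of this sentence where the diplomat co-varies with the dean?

This is the *every dean* > *a diplomat* reading.
The target quantifier *every dean* is part of one conjunct of the coordinate structure (*hired every dean*).
QR out of a conjunct would have to apply non-ATB, which the CSC forbids.
*every dean* > *a diplomat* would require crossing that boundary, which is illicit.
(Only the surface reading survives: one fixed diplomat with respect to all the relevant deans.)

No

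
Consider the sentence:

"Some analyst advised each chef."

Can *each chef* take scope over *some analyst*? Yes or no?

*some analyst* and *each chef* are co-arguments of the matrix verb, with nothing but a clause-internal boundary between them.
Since no island is crossed, the inverse ordering is licensed alongside surface scope.

Yes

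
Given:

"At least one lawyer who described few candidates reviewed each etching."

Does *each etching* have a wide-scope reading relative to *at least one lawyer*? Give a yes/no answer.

Yes

*each etching* is a matrix argument; only *at least one lawyer* is modified by the relative clause *who described few candidates*, so the RC island is irrelevant to the target quantifier.
Clause-internal QR can adjoin the lower DP above the subject, yielding the inverse reading.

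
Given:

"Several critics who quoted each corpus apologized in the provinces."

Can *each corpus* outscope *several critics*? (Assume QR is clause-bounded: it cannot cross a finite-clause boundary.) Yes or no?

No

The target quantifier *each corpus* is part of the relative clause *who quoted each corpus*.
Quantifiers inside a relative clause are trapped there; the RC boundary blocks QR.
So *each corpus* cannot raise high enough to outscope *several critics*; only the surface ordering *several critics* > *each corpus* is available.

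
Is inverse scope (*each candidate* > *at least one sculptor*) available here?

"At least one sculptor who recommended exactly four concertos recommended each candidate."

Yes

*each candidate* is a matrix argument; only *at least one sculptor* is modified by the relative clause *who recommended exactly four concertos*, so the RC island is irrelevant to the target quantifier.
No island intervenes, so both surface and inverse scope are derivable.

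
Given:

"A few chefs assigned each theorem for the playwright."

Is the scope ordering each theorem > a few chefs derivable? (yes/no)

*each theorem* and *a few chefs* are in the same minimal clause.
With no island boundary between them, the object can take inverse scope over the subject via ordinary QR within the clause.

Yes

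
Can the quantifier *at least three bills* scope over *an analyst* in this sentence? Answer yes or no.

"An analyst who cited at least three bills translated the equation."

*at least three bills* is embedded in the relative clause *who cited at least three bills*.
The relative clause forms an island for QR, so the quantifier is confined to the head noun's restrictor.
*at least three bills* is confined to the island and cannot take scope over *an analyst*.

No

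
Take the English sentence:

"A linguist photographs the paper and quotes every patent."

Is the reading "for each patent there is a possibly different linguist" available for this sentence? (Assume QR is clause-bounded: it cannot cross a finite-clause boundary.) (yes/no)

The paraphrase describes the scope ordering *every patent* > *a linguist*.
The target quantifier *every patent* is part of one conjunct of the coordinate structure (*quotes every patent*).
Coordinate structures are islands for non-across-the-board movement, QR included.
So *every patent* cannot raise to a position above *a linguist*.

No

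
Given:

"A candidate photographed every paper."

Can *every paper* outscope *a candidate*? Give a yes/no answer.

Yes

*every paper* and *a candidate* are in the same minimal clause.
Nothing blocks QR of the lower DP to a position above the higher one, so inverse scope is available.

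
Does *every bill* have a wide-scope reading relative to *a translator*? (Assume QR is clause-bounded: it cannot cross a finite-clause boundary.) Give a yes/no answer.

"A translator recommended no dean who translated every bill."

No

*every bill* occurs within the relative clause *who translated every bill* modifying *no dean*.
A relative clause is a scope island — quantifier raising cannot cross its boundary.
So *every bill* cannot raise high enough to outscope *a translator*; only the surface ordering *a translator* > *every bill* is available.
(Only the surface reading survives: one fixed translator with respect to all the relevant bills.)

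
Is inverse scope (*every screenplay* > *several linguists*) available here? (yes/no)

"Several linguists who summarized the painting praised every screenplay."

Yes

The relative clause *who summarized the painting* modifies *several linguists*, but *every screenplay* is not inside that relative clause — it is an argument of the matrix verb.
With no island boundary between them, the object can take inverse scope over the subject via ordinary QR within the clause.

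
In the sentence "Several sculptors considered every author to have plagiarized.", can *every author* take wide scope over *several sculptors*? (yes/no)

*every author* is an ECM subject; ECM complements are not islands, and the embedded quantifier may take matrix scope.
No island intervenes, so both surface and inverse scope are derivable.
So *every author* > *several sculptors* is among the available readings.

Yes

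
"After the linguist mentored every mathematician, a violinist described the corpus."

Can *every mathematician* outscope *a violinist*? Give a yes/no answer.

*every mathematician* is embedded in the adjunct clause *after the linguist mentored every mathematician*.
Adverbial clauses are not L-marked, so they are barriers for QR — the quantifier cannot escape the adjunct.
So *every mathematician* cannot raise to a position above *a violinist*.

No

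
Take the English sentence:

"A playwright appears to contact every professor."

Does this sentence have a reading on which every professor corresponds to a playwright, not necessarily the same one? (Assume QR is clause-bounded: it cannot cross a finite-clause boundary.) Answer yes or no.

This is the *every professor* > *a playwright* reading.
The matrix predicate is a raising verb, whose infinitival complement is not a scope island — *every professor* can QR into the matrix clause.
QR within a single clause is free, so the lower quantifier may take scope over the higher one.

Yes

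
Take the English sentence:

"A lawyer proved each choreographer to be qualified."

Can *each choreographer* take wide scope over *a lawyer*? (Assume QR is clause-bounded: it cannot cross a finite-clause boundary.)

ECM infinitives lack a CP barrier, so *each choreographer* can QR over the matrix subject *a lawyer*.
Clause-internal QR can adjoin the lower DP above the subject, yielding the inverse reading.
The sentence is scopally ambiguous between *a lawyer* > *each choreographer* and *each choreographer* > *a lawyer*.

Yes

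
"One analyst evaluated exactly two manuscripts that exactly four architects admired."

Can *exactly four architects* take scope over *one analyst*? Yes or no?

No

*exactly four architects* sits inside the relative clause *that exactly four architects admired* modifying *exactly two manuscripts*.
Relative clauses block scope extraction: QR cannot target a position outside the modified NP.
*exactly four architects* is confined to the island and cannot take scope over *one analyst*.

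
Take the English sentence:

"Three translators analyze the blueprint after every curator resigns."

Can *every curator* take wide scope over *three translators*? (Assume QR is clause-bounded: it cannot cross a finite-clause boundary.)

*every curator* occurs within the adjunct clause *after every curator resigns*.
Scope out of an adjunct clause is unavailable: QR respects the adjunct-island constraint.
Hence only narrow scope for *every curator* (under *three translators*) survives.

No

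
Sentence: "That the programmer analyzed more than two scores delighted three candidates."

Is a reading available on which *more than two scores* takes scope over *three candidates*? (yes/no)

No

Structurally, *more than two scores* is inside the sentential subject *that the programmer analyzed more than two scores*.
Sentential subjects are islands: a quantifier inside the subject clause cannot raise over the matrix predicate.
So *more than two scores* cannot raise to a position above *three candidates*.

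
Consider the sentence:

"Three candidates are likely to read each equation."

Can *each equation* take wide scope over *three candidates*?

Infinitival complements of raising predicates do not block QR; *each equation* and *three candidates* are effectively clausemates.
Clause-internal QR can adjoin the lower DP above the subject, yielding the inverse reading.

Yes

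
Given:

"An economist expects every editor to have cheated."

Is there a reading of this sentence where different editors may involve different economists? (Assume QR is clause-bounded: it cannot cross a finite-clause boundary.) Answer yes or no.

That reading corresponds to *every editor* > *an economist*.
This is an ECM construction: *every editor* is the infinitival subject, Case-marked by the matrix verb, and the infinitive is transparent for QR.
With no island boundary between them, the object can take inverse scope over the subject via ordinary QR within the clause.

Yes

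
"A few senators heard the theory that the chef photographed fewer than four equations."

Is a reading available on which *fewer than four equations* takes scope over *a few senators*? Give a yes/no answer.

No

*fewer than four equations* sits inside the complex NP *the theory that the chef photographed fewer than four equations*.
Since the clause is the complement of a nominal head, the CNPC blocks scope extraction.
So the wide-scope reading for *fewer than four equations* is blocked.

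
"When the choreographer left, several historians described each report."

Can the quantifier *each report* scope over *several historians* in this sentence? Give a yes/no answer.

*each report* is a matrix argument; the adjunct is an island but the target quantifier is outside it.
No island intervenes, so both surface and inverse scope are derivable.

Yes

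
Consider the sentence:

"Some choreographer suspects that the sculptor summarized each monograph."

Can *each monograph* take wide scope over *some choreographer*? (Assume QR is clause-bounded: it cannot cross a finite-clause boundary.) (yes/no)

No

*each monograph* occurs within the finite complement clause *that the sculptor summarized each monograph*.
QR is clause-bounded, so the finite complement is a scope island for the embedded quantifier.
The inverse ordering *each monograph* > *some choreographer* is therefore underivable.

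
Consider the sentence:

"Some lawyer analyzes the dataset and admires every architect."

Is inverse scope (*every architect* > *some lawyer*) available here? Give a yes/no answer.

No

The target quantifier *every architect* is part of one conjunct of the coordinate structure (*admires every architect*).
Asymmetric QR out of one conjunct violates the Coordinate Structure Constraint.
There is no licit LF on which *every architect* c-commands *some lawyer*.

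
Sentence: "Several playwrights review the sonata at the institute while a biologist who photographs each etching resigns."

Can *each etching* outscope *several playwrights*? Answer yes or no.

No

The target quantifier *each etching* is part of the relative clause *who photographs each etching*, which is itself inside the adjunct *while a biologist who photographs each etching resigns*.
Two island boundaries intervene — the relative clause and the adjunct. Either alone would block QR.
*each etching* > *several playwrights* would require crossing that boundary, which is illicit.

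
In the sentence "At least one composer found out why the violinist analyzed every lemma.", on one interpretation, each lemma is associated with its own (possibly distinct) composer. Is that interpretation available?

The described interpretation is the *every lemma* > *at least one composer* scoping.
Structurally, *every lemma* is inside the embedded question *why the violinist analyzed every lemma*.
QR across an interrogative CP boundary is ruled out as a wh-island violation.
Hence only narrow scope for *every lemma* (under *at least one composer*) survives.

No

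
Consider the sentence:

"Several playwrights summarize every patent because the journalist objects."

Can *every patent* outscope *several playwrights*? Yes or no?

Although there is an adjunct clause, *every patent* is in the main clause, not inside the adjunct.
Clause-internal QR can adjoin the lower DP above the subject, yielding the inverse reading.

Yes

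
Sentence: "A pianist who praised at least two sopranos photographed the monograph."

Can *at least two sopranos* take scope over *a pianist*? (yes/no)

*at least two sopranos* sits inside the relative clause *who praised at least two sopranos*.
QR out of a relative clause is ruled out by the relative-clause island constraint.
So *at least two sopranos* cannot raise high enough to outscope *a pianist*; only the surface ordering *a pianist* > *at least two sopranos* is available.

No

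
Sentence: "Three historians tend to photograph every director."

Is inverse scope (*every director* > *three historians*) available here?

The matrix predicate is a raising verb, whose infinitival complement is not a scope island — *every director* can QR into the matrix clause.
Since no island is crossed, the inverse ordering is licensed alongside surface scope.

Yes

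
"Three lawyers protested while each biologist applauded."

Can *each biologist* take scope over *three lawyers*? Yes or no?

Structurally, *each biologist* is inside the adjunct clause *while each biologist applauded*.
Adjunct clauses are scope islands: a quantifier inside an adjunct cannot raise into the matrix clause.
There is no licit LF on which *each biologist* c-commands *three lawyers*.

No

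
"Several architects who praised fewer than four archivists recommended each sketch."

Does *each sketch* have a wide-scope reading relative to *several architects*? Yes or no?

*each sketch* is a matrix argument; only *several architects* is modified by the relative clause *who praised fewer than four archivists*, so the RC island is irrelevant to the target quantifier.
Ordinary QR to a clause-peripheral position gives the wide-scope LF for the lower DP.
The sentence is scopally ambiguous between *several architects* > *each sketch* and *each sketch* > *several architects*.

Yes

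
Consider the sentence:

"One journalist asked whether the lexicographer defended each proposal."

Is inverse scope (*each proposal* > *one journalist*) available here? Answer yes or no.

*each proposal* occurs within the embedded question *whether the lexicographer defended each proposal*.
QR across an interrogative CP boundary is ruled out as a wh-island violation.
So *each proposal* cannot raise high enough to outscope *one journalist*; only the surface ordering *one journalist* > *each proposal* is available.

No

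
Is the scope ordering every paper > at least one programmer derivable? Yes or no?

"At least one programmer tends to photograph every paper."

Yes

The matrix predicate is a raising verb, whose infinitival complement is not a scope island — *every paper* can QR into the matrix clause.
Nothing blocks QR of the lower DP to a position above the higher one, so inverse scope is available.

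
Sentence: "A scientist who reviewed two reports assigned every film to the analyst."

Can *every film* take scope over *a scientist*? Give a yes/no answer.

The relative clause *who reviewed two reports* modifies *a scientist*, but *every film* is not inside that relative clause — it is an argument of the matrix verb.
No island intervenes, so both surface and inverse scope are derivable.

Yes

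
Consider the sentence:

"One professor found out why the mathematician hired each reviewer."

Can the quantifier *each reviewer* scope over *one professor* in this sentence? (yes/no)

The target quantifier *each reviewer* is part of the embedded question *why the mathematician hired each reviewer*.
Embedded wh-clauses are opaque for QR, so the quantifier stays inside the question.
*each reviewer* is confined to the island and cannot take scope over *one professor*.
(Only the surface reading survives: one fixed professor with respect to all the relevant reviewers.)

No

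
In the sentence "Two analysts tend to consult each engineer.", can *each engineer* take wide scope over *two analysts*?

Yes

*each engineer* is the object of the infinitival complement of a raising predicate; raising infinitives are transparent for QR, so the two DPs are in effect clausemates.
Ordinary QR to a clause-peripheral position gives the wide-scope LF for the lower DP.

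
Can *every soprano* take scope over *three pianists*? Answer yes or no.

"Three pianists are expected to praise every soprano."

Raising constructions are monoclausal for scope purposes; *every soprano* is not separated from *three pianists* by any island.
No island intervenes, so both surface and inverse scope are derivable.

Yes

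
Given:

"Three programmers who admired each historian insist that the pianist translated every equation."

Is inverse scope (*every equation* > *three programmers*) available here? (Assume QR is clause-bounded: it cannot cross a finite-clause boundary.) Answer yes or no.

*every equation* is embedded in the finite complement clause *that the pianist translated every equation*.
QR is clause-bounded, so the finite complement is a scope island for the embedded quantifier.
So *every equation* cannot raise to a position above *three programmers*.

No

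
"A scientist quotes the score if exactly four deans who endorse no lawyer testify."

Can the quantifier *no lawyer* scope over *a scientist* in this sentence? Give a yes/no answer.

*no lawyer* sits inside the relative clause *who endorse no lawyer*, which is itself inside the adjunct *if exactly four deans who endorse no lawyer testify*.
Nested islands: the RC island is itself inside an adjunct island, so wide scope is doubly excluded.
Hence only narrow scope for *no lawyer* (under *a scientist*) survives.

No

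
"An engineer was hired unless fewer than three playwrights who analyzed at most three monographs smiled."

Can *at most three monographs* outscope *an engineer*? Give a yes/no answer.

No

The target quantifier *at most three monographs* is part of the relative clause *who analyzed at most three monographs*, which is itself inside the adjunct *unless fewer than three playwrights who analyzed at most three monographs smiled*.
Nested islands: the RC island is itself inside an adjunct island, so wide scope is doubly excluded.
Hence only narrow scope for *at most three monographs* (under *an engineer*) survives.
(Only the surface reading survives: one fixed engineer with respect to all the relevant monographs.)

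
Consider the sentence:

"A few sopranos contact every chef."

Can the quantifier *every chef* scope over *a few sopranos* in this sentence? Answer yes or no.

Yes

*every chef* and *a few sopranos* are in the same minimal clause.
No island intervenes, so both surface and inverse scope are derivable.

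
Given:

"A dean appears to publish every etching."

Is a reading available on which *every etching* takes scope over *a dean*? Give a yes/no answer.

Raising constructions are monoclausal for scope purposes; *every etching* is not separated from *a dean* by any island.
Since no island is crossed, the inverse ordering is licensed alongside surface scope.

Yes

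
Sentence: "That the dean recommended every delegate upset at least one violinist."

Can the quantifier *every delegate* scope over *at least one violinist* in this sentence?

Structurally, *every delegate* is inside the sentential subject *that the dean recommended every delegate*.
The subject-island constraint blocks QR out of a clausal subject.
*every delegate* is confined to the island and cannot take scope over *at least one violinist*.

No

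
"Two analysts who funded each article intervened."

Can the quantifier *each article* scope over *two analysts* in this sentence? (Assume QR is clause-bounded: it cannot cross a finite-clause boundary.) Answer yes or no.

No

*each article* is embedded in the relative clause *who funded each article*.
The relative clause forms an island for QR, so the quantifier is confined to the head noun's restrictor.
*each article* is confined to the island and cannot take scope over *two analysts*.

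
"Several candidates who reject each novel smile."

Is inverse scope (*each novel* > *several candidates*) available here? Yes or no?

No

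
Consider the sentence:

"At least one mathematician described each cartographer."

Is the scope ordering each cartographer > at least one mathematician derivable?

Yes

*at least one mathematician* and *each cartographer* are co-arguments of the matrix verb, with nothing but a clause-internal boundary between them.
With no island boundary between them, the object can take inverse scope over the subject via ordinary QR within the clause.
The sentence is scopally ambiguous between *at least one mathematician* > *each cartographer* and *each cartographer* > *at least one mathematician*.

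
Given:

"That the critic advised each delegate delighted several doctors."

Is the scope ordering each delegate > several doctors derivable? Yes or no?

The target quantifier *each delegate* is part of the sentential subject *that the critic advised each delegate*.
Sentential subjects are islands: a quantifier inside the subject clause cannot raise over the matrix predicate.
There is no licit LF on which *each delegate* c-commands *several doctors*.

No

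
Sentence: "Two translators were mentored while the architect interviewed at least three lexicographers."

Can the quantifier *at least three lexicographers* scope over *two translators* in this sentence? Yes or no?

No

*at least three lexicographers* sits inside the adjunct clause *while the architect interviewed at least three lexicographers*.
Adjuncts are opaque for quantifier raising; a quantifier in an adjunct stays inside it.
So the wide-scope reading for *at least three lexicographers* is blocked.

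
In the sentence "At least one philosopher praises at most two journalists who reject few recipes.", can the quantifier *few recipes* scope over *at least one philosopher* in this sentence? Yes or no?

No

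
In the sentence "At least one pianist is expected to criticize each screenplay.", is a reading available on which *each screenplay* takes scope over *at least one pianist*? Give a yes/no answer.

Yes

The matrix predicate is a raising verb, whose infinitival complement is not a scope island — *each screenplay* can QR into the matrix clause.
No island intervenes, so both surface and inverse scope are derivable.
Both orderings are possible: *at least one pianist* > *each screenplay* and *each screenplay* > *at least one pianist*.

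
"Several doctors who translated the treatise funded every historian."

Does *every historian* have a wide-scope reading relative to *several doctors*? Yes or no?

*every historian* sits in the matrix clause, not in the relative clause on *several doctors*.
Clause-internal QR can adjoin the lower DP above the subject, yielding the inverse reading.
Both orderings are possible: *several doctors* > *every historian* and *every historian* > *several doctors*.

Yes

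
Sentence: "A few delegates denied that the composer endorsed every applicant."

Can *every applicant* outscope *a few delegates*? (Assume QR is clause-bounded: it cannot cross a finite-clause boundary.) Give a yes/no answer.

No

*every applicant* sits inside the finite complement clause *that the composer endorsed every applicant*.
Under clause-bounded QR, a quantifier in an embedded finite clause cannot raise into the matrix clause.
There is no licit LF on which *every applicant* c-commands *a few delegates*.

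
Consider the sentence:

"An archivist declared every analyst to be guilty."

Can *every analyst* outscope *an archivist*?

Yes

ECM infinitives lack a CP barrier, so *every analyst* can QR over the matrix subject *an archivist*.
With no island boundary between them, the object can take inverse scope over the subject via ordinary QR within the clause.
The sentence is scopally ambiguous between *an archivist* > *every analyst* and *every analyst* > *an archivist*.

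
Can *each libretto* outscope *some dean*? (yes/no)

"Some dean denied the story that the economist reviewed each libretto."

The DP *each libretto* is contained in the complex NP *the story that the economist reviewed each libretto*.
The complex NP is opaque for QR — the quantifier is frozen inside the noun's complement.
So *each libretto* cannot raise high enough to outscope *some dean*; only the surface ordering *some dean* > *each libretto* is available.

No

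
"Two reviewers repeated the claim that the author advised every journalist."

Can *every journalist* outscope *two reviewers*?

No

*every journalist* occurs within the complex NP *the claim that the author advised every journalist*.
Since the clause is the complement of a nominal head, the CNPC blocks scope extraction.
So *every journalist* cannot raise high enough to outscope *two reviewers*; only the surface ordering *two reviewers* > *every journalist* is available.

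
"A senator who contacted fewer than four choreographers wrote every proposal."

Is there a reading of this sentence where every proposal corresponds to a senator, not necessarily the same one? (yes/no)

The described interpretation is the *every proposal* > *a senator* scoping.
The RC *who contacted fewer than four choreographers* is an island, but *every proposal* is not inside it — it is the matrix object, a clausemate of *a senator*.
Clause-internal QR can adjoin the lower DP above the subject, yielding the inverse reading.

Yes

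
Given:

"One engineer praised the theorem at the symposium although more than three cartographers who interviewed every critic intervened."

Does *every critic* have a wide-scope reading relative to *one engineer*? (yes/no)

No

The target quantifier *every critic* is part of the relative clause *who interviewed every critic*, which is itself inside the adjunct *although more than three cartographers who interviewed every critic intervened*.
Both the relative clause and the enclosing adjunct are scope islands; QR cannot cross either.
So *every critic* cannot raise to a position above *one engineer*.
(Only the surface reading survives: one fixed engineer with respect to all the relevant critics.)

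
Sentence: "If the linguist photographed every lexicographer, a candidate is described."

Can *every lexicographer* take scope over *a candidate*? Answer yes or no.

The target quantifier *every lexicographer* is part of the adjunct clause *if the linguist photographed every lexicographer*.
Adverbial clauses are not L-marked, so they are barriers for QR — the quantifier cannot escape the adjunct.
*every lexicographer* is confined to the island and cannot take scope over *a candidate*.

No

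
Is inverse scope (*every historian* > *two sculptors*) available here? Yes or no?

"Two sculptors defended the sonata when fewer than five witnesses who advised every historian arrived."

Structurally, *every historian* is inside the relative clause *who advised every historian*, which is itself inside the adjunct *when fewer than five witnesses who advised every historian arrived*.
Both the relative clause and the enclosing adjunct are scope islands; QR cannot cross either.
*every historian* > *two sculptors* would require crossing that boundary, which is illicit.

No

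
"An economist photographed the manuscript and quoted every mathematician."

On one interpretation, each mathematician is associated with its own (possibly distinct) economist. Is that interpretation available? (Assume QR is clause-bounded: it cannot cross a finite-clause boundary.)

No

That reading corresponds to *every mathematician* > *an economist*.
Structurally, *every mathematician* is inside one conjunct of the coordinate structure (*quoted every mathematician*).
Asymmetric QR out of one conjunct violates the Coordinate Structure Constraint.
There is no licit LF on which *every mathematician* c-commands *an economist*.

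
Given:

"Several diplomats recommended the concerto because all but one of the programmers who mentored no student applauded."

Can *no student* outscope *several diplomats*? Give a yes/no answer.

No

*no student* is embedded in the relative clause *who mentored no student*, which is itself inside the adjunct *because all but one of the programmers who mentored no student applauded*.
Even if one barrier were somehow void, the other would still block QR.
So the wide-scope reading for *no student* is blocked.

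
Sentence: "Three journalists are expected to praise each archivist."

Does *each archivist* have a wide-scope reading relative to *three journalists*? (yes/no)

Raising constructions are monoclausal for scope purposes; *each archivist* is not separated from *three journalists* by any island.
Nothing blocks QR of the lower DP to a position above the higher one, so inverse scope is available.
Both orderings are possible: *three journalists* > *each archivist* and *each archivist* > *three journalists*.

Yes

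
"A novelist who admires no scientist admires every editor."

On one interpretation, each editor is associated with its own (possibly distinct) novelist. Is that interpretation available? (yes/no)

Yes

The paraphrase describes the scope ordering *every editor* > *a novelist*.
The relative clause *who admires no scientist* modifies *a novelist*, but *every editor* is not inside that relative clause — it is an argument of the matrix verb.
QR within a single clause is free, so the lower quantifier may take scope over the higher one.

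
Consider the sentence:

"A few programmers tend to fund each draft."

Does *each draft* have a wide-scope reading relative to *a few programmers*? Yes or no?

The matrix predicate is a raising verb, whose infinitival complement is not a scope island — *each draft* can QR into the matrix clause.
Since no island is crossed, the inverse ordering is licensed alongside surface scope.

Yes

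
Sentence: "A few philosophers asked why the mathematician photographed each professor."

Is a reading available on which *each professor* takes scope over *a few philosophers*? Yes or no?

No

*each professor* occurs within the embedded question *why the mathematician photographed each professor*.
Embedded questions are wh-islands: a quantifier inside an indirect question cannot QR into the matrix clause.
So the wide-scope reading for *each professor* is blocked.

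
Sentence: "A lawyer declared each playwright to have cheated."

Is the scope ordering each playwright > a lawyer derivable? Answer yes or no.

*each playwright* is the subject of an ECM infinitive — the infinitival complement of an ECM verb is not a scope island, so *each playwright* can raise into the matrix clause.
Since no island is crossed, the inverse ordering is licensed alongside surface scope.

Yes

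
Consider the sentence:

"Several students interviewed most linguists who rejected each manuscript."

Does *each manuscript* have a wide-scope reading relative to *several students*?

No

*each manuscript* occurs within the relative clause *who rejected each manuscript* modifying *most linguists*.
Relative clauses block scope extraction: QR cannot target a position outside the modified NP.
*each manuscript* is confined to the island and cannot take scope over *several students*.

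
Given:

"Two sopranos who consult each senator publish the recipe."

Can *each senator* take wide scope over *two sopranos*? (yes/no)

The target quantifier *each senator* is part of the relative clause *who consult each senator*.
A relative clause is a scope island — quantifier raising cannot cross its boundary.
So the wide-scope reading for *each senator* is blocked.

No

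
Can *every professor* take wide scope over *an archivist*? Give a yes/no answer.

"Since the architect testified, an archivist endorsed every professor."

Yes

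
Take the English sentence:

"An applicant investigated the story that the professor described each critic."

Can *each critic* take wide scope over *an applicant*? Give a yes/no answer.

*each critic* sits inside the complex NP *the story that the professor described each critic*.
The complex NP is opaque for QR — the quantifier is frozen inside the noun's complement.
So *each critic* cannot raise to a position above *an applicant*.

No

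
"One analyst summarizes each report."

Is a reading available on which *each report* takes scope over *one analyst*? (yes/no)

Yes

*each report* and *one analyst* are in the same minimal clause.
Since no island is crossed, the inverse ordering is licensed alongside surface scope.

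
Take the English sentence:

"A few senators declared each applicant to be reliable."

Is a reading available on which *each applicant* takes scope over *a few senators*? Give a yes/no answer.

This is an ECM construction: *each applicant* is the infinitival subject, Case-marked by the matrix verb, and the infinitive is transparent for QR.
QR within a single clause is free, so the lower quantifier may take scope over the higher one.
The sentence is scopally ambiguous between *a few senators* > *each applicant* and *each applicant* > *a few senators*.

Yes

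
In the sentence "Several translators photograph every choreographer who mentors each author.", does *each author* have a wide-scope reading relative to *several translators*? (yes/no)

The DP *each author* is contained in the relative clause *who mentors each author* modifying *every choreographer*.
The relative clause forms an island for QR, so the quantifier is confined to the head noun's restrictor.
There is no licit LF on which *each author* c-commands *several translators*.

No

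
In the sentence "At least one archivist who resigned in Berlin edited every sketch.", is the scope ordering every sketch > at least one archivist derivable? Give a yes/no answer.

*every sketch* sits in the matrix clause, not in the relative clause on *at least one archivist*.
Ordinary QR to a clause-peripheral position gives the wide-scope LF for the lower DP.

Yes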